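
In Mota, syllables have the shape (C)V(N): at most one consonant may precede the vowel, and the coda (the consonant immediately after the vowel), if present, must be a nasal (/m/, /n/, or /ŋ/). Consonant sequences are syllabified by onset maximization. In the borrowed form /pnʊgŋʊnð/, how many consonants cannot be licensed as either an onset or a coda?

3

The consonants /p/, /g/, /ð/ cannot be parsed into a legal (C)V(N) syllable (only a nasal (/m/, /n/, or /ŋ/) is licensed in coda position; onsets are limited to one consonant).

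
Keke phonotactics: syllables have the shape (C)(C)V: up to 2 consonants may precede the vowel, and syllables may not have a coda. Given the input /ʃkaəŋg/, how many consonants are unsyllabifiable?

2

The consonants /ŋ/, /g/ cannot be parsed into a legal (C)(C)V syllable (no codas are permitted; onsets may contain at most 2 consonants).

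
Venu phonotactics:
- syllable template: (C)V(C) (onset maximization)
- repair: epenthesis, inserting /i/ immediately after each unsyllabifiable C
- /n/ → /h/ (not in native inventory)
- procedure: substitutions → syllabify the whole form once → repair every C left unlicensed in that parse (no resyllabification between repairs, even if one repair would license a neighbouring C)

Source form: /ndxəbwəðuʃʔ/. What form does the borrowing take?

Substitution: /n/ → /h/, giving /hdxəbwəðuʃʔ/.
The consonants /h/, /d/, /ʔ/ cannot be parsed into a legal (C)V(C) syllable (at most one coda consonant is licensed; onsets are limited to one consonant).
Epenthesis after each stranded consonant: /h/ → /hi/, /d/ → /di/, /ʔ/ → /ʔi/.

hidixəbwəðuʃʔi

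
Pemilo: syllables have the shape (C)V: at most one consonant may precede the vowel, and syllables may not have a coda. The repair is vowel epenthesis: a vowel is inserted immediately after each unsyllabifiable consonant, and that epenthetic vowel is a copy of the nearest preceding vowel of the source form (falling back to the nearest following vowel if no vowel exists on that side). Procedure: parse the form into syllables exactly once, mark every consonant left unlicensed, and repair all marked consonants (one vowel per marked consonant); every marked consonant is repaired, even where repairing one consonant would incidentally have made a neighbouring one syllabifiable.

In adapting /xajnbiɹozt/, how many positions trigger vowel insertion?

The unsyllabifiable consonants are /j/, /n/, /z/, /t/; each receives one epenthetic vowel.

4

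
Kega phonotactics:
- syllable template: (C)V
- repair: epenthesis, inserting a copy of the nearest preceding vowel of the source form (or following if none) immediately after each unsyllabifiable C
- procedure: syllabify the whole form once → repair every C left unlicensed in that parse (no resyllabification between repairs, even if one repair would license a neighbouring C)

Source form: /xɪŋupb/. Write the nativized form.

The consonants /p/, /b/ cannot be parsed into a legal (C)V syllable (no codas are permitted; onsets are limited to one consonant).
Inserting the epenthetic vowel yields /p/ → /pu/, /b/ → /bu/.

xɪŋupubu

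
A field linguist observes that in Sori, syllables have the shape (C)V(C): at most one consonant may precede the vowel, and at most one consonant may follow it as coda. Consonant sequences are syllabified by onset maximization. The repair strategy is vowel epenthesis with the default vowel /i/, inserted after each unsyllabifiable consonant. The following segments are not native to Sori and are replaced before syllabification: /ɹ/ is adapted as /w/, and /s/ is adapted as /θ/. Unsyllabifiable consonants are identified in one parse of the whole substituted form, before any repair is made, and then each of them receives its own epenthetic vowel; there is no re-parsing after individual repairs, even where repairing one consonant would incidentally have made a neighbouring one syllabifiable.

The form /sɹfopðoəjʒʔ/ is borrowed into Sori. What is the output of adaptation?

θiwifopðoəjʒiʔi

Substitution: /s/ → /θ/, /ɹ/ → /w/, giving /θwfopðoəjʒʔ/.
Syllabifying with onset maximization leaves /θ/, /w/, /ʒ/, /ʔ/ stranded (at most one coda consonant is licensed; onsets are limited to one consonant).
Inserting the epenthetic vowel yields /θ/ → /θi/, /w/ → /wi/, /ʒ/ → /ʒi/, /ʔ/ → /ʔi/.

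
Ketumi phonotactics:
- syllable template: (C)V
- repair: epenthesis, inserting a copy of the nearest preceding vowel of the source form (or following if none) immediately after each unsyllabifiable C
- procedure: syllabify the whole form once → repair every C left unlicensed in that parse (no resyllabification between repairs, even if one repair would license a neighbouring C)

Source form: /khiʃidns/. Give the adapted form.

The consonants /k/, /d/, /n/, /s/ cannot be parsed into a legal (C)V syllable (no codas are permitted; onsets are limited to one consonant).
Epenthesis after each stranded consonant: /k/ → /ki/, /d/ → /di/, /n/ → /ni/, /s/ → /si/.

kihiʃidinisi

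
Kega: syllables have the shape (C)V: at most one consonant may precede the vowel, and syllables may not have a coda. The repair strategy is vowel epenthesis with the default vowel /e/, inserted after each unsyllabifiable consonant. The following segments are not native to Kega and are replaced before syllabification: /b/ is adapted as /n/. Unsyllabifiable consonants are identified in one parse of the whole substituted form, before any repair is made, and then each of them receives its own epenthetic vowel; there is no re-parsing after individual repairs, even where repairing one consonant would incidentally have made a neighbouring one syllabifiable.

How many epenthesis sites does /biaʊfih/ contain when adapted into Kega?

After substitution the input is /niaʊfih/.
The unsyllabifiable consonants are /h/; each receives one epenthetic vowel.

1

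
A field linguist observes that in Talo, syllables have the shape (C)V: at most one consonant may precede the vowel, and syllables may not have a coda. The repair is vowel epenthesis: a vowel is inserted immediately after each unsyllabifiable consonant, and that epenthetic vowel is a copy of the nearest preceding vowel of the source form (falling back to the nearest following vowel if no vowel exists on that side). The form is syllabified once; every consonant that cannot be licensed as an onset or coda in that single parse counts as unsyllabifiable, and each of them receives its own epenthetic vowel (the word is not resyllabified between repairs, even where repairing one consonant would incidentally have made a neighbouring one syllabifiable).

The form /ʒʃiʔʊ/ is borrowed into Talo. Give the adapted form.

Under (C)V, the unsyllabifiable consonants are /ʒ/ (no codas are permitted; onsets are limited to one consonant).
Epenthesis after each stranded consonant: /ʒ/ → /ʒi/.

ʒiʃiʔʊ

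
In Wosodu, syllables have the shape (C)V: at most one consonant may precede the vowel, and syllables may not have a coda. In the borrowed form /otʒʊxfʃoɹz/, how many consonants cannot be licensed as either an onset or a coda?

The consonants /t/, /x/, /f/, /ɹ/, /z/ cannot be parsed into a legal (C)V syllable (no codas are permitted; onsets are limited to one consonant).

5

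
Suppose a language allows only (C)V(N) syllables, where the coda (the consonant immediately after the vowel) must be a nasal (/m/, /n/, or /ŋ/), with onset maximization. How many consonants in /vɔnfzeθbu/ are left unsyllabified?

The consonants /f/, /θ/ cannot be parsed into a legal (C)V(N) syllable (only a nasal (/m/, /n/, or /ŋ/) is licensed in coda position; onsets are limited to one consonant).

2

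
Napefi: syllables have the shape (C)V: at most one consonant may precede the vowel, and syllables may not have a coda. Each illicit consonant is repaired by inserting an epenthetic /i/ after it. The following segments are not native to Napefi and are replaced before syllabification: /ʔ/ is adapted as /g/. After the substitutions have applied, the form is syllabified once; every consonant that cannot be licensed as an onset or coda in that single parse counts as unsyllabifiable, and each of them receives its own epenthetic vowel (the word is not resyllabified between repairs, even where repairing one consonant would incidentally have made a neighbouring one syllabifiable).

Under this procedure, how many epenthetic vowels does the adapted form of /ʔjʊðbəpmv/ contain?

After substitution the input is /gjʊðbəpmv/.
The unsyllabifiable consonants are /g/, /ð/, /p/, /m/, /v/; each receives one epenthetic vowel.

5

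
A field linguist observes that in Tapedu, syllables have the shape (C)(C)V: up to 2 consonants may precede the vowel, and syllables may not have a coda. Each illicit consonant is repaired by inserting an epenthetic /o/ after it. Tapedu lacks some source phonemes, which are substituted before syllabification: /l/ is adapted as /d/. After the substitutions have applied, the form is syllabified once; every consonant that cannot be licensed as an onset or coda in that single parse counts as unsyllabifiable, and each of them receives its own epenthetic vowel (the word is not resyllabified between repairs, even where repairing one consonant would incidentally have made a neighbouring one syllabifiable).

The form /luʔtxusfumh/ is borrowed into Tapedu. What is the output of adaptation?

Substitution: /l/ → /d/, giving /duʔtxusfumh/.
Under (C)(C)V, the unsyllabifiable consonants are /ʔ/, /m/, /h/ (no codas are permitted; onsets may contain at most 2 consonants).
Each unlicensed consonant becomes the onset of a new syllable: /ʔ/ → /ʔo/, /m/ → /mo/, /h/ → /ho/.

duʔotxusfumoho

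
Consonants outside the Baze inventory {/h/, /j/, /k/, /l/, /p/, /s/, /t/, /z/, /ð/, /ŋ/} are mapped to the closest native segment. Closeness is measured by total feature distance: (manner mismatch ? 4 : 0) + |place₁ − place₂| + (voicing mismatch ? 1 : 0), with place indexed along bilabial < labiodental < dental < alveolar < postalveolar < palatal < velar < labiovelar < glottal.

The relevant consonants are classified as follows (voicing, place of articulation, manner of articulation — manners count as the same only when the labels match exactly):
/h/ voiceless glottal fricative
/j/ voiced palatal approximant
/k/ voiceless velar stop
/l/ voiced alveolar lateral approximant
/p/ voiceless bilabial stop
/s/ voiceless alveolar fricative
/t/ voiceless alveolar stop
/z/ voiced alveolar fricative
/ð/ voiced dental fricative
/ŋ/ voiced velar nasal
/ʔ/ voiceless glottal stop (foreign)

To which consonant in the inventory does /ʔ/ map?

k

/k/ is closest: same manner (stop), place distance 2 (glottal→velar), same voicing; total 2. Next closest is /h/ at distance 4.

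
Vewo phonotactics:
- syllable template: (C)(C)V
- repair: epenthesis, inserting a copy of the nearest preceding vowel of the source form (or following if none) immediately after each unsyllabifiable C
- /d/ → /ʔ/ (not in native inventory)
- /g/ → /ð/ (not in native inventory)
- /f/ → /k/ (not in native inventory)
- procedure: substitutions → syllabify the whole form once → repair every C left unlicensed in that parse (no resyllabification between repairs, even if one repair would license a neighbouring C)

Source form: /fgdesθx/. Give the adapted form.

Substitution: /f/ → /k/, /g/ → /ð/, /d/ → /ʔ/, giving /kðʔesθx/.
The consonants /k/, /s/, /θ/, /x/ cannot be parsed into a legal (C)(C)V syllable (no codas are permitted; onsets may contain at most 2 consonants).
Inserting the epenthetic vowel yields /k/ → /ke/, /s/ → /se/, /θ/ → /θe/, /x/ → /xe/.

keðʔeseθexe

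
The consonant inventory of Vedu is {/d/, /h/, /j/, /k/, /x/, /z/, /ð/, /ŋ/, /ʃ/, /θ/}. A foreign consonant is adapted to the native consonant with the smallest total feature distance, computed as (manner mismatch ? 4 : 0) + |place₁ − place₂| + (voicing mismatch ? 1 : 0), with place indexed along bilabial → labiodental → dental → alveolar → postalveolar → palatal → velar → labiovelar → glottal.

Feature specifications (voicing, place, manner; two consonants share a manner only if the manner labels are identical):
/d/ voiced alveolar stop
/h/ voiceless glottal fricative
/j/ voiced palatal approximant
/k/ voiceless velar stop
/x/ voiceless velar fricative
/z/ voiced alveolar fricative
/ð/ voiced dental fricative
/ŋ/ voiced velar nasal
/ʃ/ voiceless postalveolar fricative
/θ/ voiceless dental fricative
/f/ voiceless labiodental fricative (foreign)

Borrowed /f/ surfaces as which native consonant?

θ

/θ/ is closest: same manner (fricative), place distance 1 (labiodental→dental), same voicing; total 1. Next closest is /ð/ at distance 2.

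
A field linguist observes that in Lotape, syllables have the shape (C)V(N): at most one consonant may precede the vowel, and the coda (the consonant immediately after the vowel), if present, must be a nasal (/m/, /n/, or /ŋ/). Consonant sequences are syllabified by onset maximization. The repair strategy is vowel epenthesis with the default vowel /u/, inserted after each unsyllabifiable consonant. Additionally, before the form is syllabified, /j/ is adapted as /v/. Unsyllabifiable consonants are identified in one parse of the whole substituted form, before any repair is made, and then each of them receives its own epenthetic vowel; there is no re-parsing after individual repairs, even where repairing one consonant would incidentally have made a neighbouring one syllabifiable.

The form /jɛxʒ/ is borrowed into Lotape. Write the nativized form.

vɛxuʒu

Substitution: /j/ → /v/, giving /vɛxʒ/.
The consonants /x/, /ʒ/ cannot be parsed into a legal (C)V(N) syllable (only a nasal (/m/, /n/, or /ŋ/) is licensed in coda position; onsets are limited to one consonant).
Each unlicensed consonant becomes the onset of a new syllable: /x/ → /xu/, /ʒ/ → /ʒu/.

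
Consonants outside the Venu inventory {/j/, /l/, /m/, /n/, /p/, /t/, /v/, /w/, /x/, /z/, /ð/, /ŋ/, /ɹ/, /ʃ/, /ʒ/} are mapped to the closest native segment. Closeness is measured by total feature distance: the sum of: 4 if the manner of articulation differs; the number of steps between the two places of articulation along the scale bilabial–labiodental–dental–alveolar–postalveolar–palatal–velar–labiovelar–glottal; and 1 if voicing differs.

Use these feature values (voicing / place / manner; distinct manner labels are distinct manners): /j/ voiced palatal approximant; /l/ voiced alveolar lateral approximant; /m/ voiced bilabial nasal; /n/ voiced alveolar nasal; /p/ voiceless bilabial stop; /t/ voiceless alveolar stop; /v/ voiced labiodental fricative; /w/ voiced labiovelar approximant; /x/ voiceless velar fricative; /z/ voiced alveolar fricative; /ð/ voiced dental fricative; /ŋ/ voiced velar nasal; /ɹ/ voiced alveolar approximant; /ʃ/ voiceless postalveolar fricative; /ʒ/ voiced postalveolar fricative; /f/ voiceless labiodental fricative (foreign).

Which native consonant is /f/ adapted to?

v

/v/ is closest: same manner (fricative), place distance 0 (labiodental→labiodental), voicing differs (+1); total 1. Next closest is /ð/ at distance 2.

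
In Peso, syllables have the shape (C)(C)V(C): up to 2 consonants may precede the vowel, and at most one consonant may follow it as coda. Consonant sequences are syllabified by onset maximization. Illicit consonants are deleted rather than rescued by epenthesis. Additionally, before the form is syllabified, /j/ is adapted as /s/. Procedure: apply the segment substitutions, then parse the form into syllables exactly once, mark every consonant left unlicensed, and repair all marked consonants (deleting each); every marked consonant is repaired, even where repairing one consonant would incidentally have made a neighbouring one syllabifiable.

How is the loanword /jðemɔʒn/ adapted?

sðemɔʒ

Substitution: /j/ → /s/, giving /sðemɔʒn/.
Syllabifying with onset maximization leaves /n/ stranded (at most one coda consonant is licensed; onsets may contain at most 2 consonants).
Deletion applies to /n/.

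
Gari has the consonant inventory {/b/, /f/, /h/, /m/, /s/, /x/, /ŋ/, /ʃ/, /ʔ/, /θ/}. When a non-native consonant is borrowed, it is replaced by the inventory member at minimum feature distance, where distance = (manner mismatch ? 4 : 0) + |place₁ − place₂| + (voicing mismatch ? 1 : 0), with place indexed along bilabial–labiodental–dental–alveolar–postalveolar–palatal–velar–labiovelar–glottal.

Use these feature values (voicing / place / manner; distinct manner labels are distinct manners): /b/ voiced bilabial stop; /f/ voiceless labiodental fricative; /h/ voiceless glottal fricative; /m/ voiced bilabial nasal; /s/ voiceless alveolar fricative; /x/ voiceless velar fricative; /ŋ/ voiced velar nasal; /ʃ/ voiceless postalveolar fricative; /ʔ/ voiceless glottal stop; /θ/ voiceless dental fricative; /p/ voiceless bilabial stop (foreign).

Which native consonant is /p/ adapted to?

/b/ is closest: same manner (stop), place distance 0 (bilabial→bilabial), voicing differs (+1); total 1. Next closest is /f/ at distance 5.

b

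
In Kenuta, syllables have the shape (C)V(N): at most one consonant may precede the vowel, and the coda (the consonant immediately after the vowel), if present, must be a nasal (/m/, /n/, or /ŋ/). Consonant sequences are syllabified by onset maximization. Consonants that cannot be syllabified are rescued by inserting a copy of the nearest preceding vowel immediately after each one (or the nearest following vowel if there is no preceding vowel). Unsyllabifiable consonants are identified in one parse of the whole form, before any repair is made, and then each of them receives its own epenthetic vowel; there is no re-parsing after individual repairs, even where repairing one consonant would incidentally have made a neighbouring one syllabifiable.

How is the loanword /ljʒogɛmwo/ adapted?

lojoʒogɛmwo

Under (C)V(N), the unsyllabifiable consonants are /l/, /j/ (only a nasal (/m/, /n/, or /ŋ/) is licensed in coda position; onsets are limited to one consonant).
Epenthesis after each stranded consonant: /l/ → /lo/, /j/ → /jo/.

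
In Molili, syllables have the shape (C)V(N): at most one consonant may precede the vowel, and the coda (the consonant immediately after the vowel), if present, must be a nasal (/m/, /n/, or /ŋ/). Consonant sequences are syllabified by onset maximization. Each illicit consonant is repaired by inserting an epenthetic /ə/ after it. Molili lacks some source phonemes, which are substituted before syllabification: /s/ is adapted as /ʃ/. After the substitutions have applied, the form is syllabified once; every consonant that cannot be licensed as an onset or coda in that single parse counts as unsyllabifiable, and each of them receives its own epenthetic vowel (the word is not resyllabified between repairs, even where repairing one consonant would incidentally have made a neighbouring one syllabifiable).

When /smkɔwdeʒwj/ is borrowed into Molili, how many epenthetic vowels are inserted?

After substitution the input is /ʃmkɔwdeʒwj/.
The unsyllabifiable consonants are /ʃ/, /m/, /w/, /ʒ/, /w/, /j/; each receives one epenthetic vowel.

6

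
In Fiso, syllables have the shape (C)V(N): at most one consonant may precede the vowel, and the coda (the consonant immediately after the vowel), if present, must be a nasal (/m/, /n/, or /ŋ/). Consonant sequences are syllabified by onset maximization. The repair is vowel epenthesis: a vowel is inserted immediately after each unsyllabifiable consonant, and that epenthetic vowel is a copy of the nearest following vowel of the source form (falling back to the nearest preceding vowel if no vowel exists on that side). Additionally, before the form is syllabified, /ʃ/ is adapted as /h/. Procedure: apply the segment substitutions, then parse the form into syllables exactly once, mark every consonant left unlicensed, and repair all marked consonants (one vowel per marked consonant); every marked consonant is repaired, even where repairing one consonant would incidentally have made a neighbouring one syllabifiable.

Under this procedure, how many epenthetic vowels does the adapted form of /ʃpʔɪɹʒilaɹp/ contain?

5

After substitution the input is /hpʔɪɹʒilaɹp/.
The unsyllabifiable consonants are /h/, /p/, /ɹ/, /ɹ/, /p/; each receives one epenthetic vowel.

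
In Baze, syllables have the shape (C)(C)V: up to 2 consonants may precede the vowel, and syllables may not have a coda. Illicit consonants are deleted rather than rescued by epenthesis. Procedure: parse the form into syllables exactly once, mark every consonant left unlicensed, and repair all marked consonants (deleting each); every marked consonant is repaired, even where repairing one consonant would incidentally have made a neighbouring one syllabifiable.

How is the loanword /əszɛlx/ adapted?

əszɛ

Under (C)(C)V, the unsyllabifiable consonants are /l/, /x/ (no codas are permitted; onsets may contain at most 2 consonants).
Deletion applies to /l/, /x/.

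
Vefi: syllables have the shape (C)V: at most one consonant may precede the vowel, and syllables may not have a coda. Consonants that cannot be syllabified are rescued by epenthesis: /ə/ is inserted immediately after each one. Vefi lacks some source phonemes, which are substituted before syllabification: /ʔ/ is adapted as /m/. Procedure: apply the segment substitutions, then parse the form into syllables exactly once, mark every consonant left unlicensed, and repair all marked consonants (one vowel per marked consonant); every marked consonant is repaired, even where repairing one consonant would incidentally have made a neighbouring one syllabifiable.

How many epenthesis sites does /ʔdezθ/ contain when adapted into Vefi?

After substitution the input is /mdezθ/.
The unsyllabifiable consonants are /m/, /z/, /θ/; each receives one epenthetic vowel.

3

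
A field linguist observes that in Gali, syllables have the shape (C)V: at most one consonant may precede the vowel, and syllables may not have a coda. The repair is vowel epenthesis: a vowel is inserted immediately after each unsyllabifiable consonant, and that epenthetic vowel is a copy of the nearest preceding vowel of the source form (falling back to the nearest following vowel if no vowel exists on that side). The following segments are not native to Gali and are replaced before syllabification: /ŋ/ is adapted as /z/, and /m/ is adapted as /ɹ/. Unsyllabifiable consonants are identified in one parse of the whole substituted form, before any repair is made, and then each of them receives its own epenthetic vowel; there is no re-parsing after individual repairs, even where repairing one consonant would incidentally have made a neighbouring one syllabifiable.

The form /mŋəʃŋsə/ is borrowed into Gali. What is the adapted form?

Substitution: /m/ → /ɹ/, /ŋ/ → /z/, giving /ɹzəʃzsə/.
The consonants /ɹ/, /ʃ/, /z/ cannot be parsed into a legal (C)V syllable (no codas are permitted; onsets are limited to one consonant).
Inserting the epenthetic vowel yields /ɹ/ → /ɹə/, /ʃ/ → /ʃə/, /z/ → /zə/.

ɹəzəʃəzəsə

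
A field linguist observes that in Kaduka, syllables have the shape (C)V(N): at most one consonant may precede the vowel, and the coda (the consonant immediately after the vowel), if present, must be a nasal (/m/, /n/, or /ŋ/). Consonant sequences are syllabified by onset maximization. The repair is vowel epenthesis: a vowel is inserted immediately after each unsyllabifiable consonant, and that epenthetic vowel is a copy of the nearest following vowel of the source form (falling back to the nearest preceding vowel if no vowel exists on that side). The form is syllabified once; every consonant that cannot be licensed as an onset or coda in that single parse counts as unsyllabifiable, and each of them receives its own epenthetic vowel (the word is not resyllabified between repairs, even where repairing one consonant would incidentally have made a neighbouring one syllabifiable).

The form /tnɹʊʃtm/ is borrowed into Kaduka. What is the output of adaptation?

tʊnʊɹʊʃʊtʊmʊ

Under (C)V(N), the unsyllabifiable consonants are /t/, /n/, /ʃ/, /t/, /m/ (only a nasal (/m/, /n/, or /ŋ/) is licensed in coda position; onsets are limited to one consonant).
Inserting the epenthetic vowel yields /t/ → /tʊ/, /n/ → /nʊ/, /ʃ/ → /ʃʊ/, /t/ → /tʊ/, /m/ → /mʊ/.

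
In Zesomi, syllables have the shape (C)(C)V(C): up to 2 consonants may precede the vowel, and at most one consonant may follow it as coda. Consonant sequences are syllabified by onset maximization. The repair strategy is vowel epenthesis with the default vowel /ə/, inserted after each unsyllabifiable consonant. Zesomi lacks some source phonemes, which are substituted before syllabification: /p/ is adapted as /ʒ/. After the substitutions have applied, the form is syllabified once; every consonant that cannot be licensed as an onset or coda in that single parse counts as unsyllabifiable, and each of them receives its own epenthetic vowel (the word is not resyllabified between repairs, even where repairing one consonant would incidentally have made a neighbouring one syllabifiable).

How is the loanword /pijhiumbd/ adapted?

Substitution: /p/ → /ʒ/, giving /ʒijhiumbd/.
Syllabifying with onset maximization leaves /b/, /d/ stranded (at most one coda consonant is licensed; onsets may contain at most 2 consonants).
Epenthesis after each stranded consonant: /b/ → /bə/, /d/ → /də/.

ʒijhiumbədə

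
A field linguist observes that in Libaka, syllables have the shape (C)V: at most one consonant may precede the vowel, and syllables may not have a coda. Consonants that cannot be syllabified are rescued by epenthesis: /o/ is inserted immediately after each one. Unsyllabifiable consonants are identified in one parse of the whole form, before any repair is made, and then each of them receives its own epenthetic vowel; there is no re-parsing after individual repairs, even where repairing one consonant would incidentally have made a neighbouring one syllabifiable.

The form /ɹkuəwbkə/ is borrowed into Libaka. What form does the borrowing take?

ɹokuəwobokə

The consonants /ɹ/, /w/, /b/ cannot be parsed into a legal (C)V syllable (no codas are permitted; onsets are limited to one consonant).
Epenthesis after each stranded consonant: /ɹ/ → /ɹo/, /w/ → /wo/, /b/ → /bo/.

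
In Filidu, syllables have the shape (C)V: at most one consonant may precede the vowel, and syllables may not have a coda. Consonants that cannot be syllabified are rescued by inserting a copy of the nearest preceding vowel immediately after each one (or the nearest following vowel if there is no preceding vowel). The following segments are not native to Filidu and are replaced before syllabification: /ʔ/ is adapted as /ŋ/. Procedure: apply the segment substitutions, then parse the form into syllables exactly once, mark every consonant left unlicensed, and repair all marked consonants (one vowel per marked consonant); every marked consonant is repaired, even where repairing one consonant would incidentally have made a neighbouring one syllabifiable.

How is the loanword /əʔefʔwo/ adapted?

Substitution: /ʔ/ → /ŋ/, giving /əŋefŋwo/.
The consonants /f/, /ŋ/ cannot be parsed into a legal (C)V syllable (no codas are permitted; onsets are limited to one consonant).
Each unlicensed consonant becomes the onset of a new syllable: /f/ → /fe/, /ŋ/ → /ŋe/.

əŋefeŋewo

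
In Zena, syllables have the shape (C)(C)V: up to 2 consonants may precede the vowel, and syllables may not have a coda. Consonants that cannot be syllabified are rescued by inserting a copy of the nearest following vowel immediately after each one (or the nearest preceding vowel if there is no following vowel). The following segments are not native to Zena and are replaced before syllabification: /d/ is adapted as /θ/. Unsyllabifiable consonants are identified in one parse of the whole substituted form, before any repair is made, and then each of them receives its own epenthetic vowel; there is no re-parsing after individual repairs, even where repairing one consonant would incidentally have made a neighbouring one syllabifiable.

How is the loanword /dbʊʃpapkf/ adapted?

θbʊʃpapakafa

Substitution: /d/ → /θ/, giving /θbʊʃpapkf/.
Syllabifying with onset maximization leaves /p/, /k/, /f/ stranded (no codas are permitted; onsets may contain at most 2 consonants).
Each unlicensed consonant becomes the onset of a new syllable: /p/ → /pa/, /k/ → /ka/, /f/ → /fa/.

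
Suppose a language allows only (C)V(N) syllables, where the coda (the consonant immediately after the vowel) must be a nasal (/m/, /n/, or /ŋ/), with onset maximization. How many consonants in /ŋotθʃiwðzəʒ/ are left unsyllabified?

The consonants /t/, /θ/, /w/, /ð/, /ʒ/ cannot be parsed into a legal (C)V(N) syllable (only a nasal (/m/, /n/, or /ŋ/) is licensed in coda position; onsets are limited to one consonant).

5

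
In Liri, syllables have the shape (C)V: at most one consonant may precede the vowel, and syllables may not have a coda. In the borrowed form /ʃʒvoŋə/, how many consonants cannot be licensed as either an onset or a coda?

2

Syllabifying with onset maximization leaves /ʃ/, /ʒ/ stranded (no codas are permitted; onsets are limited to one consonant).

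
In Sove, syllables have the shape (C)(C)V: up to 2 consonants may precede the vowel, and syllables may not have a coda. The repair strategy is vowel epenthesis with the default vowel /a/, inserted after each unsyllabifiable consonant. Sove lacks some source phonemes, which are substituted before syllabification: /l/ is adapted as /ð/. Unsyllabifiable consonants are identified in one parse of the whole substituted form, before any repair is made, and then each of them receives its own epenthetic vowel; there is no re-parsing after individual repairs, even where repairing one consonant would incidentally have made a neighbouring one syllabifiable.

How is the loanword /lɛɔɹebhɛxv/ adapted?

Substitution: /l/ → /ð/, giving /ðɛɔɹebhɛxv/.
Under (C)(C)V, the unsyllabifiable consonants are /x/, /v/ (no codas are permitted; onsets may contain at most 2 consonants).
Each unlicensed consonant becomes the onset of a new syllable: /x/ → /xa/, /v/ → /va/.

ðɛɔɹebhɛxava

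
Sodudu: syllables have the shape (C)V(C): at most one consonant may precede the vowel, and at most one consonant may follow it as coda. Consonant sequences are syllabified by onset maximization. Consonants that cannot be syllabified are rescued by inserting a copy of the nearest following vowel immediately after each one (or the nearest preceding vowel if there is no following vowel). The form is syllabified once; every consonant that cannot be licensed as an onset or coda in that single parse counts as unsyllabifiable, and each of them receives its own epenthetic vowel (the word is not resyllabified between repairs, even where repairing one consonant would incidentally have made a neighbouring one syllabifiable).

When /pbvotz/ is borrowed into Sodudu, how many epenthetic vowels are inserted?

The unsyllabifiable consonants are /p/, /b/, /z/; each receives one epenthetic vowel.

3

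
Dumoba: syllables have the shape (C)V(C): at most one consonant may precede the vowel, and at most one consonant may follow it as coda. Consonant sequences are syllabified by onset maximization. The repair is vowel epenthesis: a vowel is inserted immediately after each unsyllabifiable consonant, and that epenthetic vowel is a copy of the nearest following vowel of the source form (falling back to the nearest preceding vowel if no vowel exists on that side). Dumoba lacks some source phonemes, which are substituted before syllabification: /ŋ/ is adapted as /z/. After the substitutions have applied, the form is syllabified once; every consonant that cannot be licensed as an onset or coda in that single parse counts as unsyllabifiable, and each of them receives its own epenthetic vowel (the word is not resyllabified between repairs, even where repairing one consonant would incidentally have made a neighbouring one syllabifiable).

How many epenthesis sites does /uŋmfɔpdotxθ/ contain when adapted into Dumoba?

3

After substitution the input is /uzmfɔpdotxθ/.
The unsyllabifiable consonants are /m/, /x/, /θ/; each receives one epenthetic vowel.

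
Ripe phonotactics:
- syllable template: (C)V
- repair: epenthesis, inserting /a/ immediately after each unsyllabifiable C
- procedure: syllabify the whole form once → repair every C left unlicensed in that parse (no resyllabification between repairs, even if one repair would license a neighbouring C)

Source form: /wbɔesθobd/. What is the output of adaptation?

Syllabifying with onset maximization leaves /w/, /s/, /b/, /d/ stranded (no codas are permitted; onsets are limited to one consonant).
Each unlicensed consonant becomes the onset of a new syllable: /w/ → /wa/, /s/ → /sa/, /b/ → /ba/, /d/ → /da/.

wabɔesaθobada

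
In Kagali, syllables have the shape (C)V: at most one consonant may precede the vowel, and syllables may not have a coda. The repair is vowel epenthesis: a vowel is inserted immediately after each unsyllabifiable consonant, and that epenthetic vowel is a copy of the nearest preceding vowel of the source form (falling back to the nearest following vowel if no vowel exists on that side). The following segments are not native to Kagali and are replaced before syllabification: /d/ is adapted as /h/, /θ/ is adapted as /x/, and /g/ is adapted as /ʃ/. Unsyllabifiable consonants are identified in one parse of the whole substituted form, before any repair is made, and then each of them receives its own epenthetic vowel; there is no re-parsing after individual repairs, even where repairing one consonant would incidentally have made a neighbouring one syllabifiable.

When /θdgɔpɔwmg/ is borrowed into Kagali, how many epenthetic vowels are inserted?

After substitution the input is /xhʃɔpɔwmʃ/.
The unsyllabifiable consonants are /x/, /h/, /w/, /m/, /ʃ/; each receives one epenthetic vowel.

5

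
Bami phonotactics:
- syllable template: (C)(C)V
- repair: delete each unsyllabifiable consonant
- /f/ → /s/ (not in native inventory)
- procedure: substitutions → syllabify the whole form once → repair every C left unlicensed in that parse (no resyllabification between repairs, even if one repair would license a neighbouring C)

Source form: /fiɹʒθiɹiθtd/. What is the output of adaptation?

siʒθiɹi

Substitution: /f/ → /s/, giving /siɹʒθiɹiθtd/.
Under (C)(C)V, the unsyllabifiable consonants are /ɹ/, /θ/, /t/, /d/ (no codas are permitted; onsets may contain at most 2 consonants).
Each unlicensed consonant is deleted: /ɹ/, /θ/, /t/, /d/.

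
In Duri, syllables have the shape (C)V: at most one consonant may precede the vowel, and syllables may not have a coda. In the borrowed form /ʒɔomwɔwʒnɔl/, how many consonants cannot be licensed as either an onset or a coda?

Under (C)V, the unsyllabifiable consonants are /m/, /w/, /ʒ/, /l/ (no codas are permitted; onsets are limited to one consonant).

4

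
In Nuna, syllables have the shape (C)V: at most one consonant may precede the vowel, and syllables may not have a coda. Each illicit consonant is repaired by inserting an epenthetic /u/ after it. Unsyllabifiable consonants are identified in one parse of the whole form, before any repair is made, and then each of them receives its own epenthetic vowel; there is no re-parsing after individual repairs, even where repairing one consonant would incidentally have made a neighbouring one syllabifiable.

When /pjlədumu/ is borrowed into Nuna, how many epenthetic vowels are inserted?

The unsyllabifiable consonants are /p/, /j/; each receives one epenthetic vowel.

2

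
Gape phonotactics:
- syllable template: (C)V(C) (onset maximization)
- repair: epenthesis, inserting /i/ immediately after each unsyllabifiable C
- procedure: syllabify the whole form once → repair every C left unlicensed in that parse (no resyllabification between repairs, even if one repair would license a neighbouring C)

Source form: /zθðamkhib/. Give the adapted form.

The consonants /z/, /θ/, /k/ cannot be parsed into a legal (C)V(C) syllable (at most one coda consonant is licensed; onsets are limited to one consonant).
Inserting the epenthetic vowel yields /z/ → /zi/, /θ/ → /θi/, /k/ → /ki/.

ziθiðamkihib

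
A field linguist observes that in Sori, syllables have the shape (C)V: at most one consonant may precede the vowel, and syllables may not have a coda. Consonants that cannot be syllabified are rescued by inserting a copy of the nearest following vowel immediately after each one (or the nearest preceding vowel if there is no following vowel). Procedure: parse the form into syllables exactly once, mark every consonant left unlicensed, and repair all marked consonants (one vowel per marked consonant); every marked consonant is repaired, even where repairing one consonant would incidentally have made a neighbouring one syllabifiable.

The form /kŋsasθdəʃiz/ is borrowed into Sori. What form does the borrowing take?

The consonants /k/, /ŋ/, /s/, /θ/, /z/ cannot be parsed into a legal (C)V syllable (no codas are permitted; onsets are limited to one consonant).
Each unlicensed consonant becomes the onset of a new syllable: /k/ → /ka/, /ŋ/ → /ŋa/, /s/ → /sə/, /θ/ → /θə/, /z/ → /zi/.

kaŋasasəθədəʃizi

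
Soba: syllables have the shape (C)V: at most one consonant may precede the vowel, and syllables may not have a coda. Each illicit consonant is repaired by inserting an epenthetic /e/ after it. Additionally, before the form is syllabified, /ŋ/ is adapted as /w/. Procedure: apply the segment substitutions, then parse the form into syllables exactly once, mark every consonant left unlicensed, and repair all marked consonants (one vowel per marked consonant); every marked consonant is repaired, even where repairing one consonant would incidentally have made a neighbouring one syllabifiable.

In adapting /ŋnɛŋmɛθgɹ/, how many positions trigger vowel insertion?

5

After substitution the input is /wnɛwmɛθgɹ/.
The unsyllabifiable consonants are /w/, /w/, /θ/, /g/, /ɹ/; each receives one epenthetic vowel.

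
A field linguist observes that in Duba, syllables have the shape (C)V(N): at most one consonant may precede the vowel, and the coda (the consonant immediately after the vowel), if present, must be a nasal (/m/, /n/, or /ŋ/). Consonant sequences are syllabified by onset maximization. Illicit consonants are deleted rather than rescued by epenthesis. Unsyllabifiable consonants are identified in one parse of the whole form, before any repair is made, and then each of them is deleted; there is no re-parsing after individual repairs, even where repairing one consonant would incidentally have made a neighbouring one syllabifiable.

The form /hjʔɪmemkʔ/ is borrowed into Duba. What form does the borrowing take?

Under (C)V(N), the unsyllabifiable consonants are /h/, /j/, /k/, /ʔ/ (only a nasal (/m/, /n/, or /ŋ/) is licensed in coda position; onsets are limited to one consonant).
Deletion applies to /h/, /j/, /k/, /ʔ/.

ʔɪmem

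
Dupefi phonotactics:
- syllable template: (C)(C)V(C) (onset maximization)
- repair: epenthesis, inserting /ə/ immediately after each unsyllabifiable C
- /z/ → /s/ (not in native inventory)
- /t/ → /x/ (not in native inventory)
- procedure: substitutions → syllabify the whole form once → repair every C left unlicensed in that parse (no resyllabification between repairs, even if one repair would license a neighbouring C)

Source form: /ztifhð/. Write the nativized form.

sxifhəðə

Substitution: /z/ → /s/, /t/ → /x/, giving /sxifhð/.
The consonants /h/, /ð/ cannot be parsed into a legal (C)(C)V(C) syllable (at most one coda consonant is licensed; onsets may contain at most 2 consonants).
Each unlicensed consonant becomes the onset of a new syllable: /h/ → /hə/, /ð/ → /ðə/.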